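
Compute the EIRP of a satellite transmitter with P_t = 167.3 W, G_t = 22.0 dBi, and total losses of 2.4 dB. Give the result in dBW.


Pt = 167.3 W = 22.2350 dBW
EIRP = Pt_dBW + Gt - losses = 22.2350 + 22.0 - 2.4 = 41.8350 dBW

41.8350 dBW


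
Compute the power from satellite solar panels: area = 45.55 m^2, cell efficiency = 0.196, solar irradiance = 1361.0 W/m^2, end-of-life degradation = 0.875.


P = area * eta * S * degradation
P = 45.55 * 0.196 * 1361.0 * 0.875
P = 10631.8938 W

10631.8938 W


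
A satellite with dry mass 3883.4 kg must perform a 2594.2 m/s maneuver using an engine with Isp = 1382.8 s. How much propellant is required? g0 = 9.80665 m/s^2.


ve = Isp * g0 = 1382.8 * 9.80665 = 13560.635620 m/s
mass ratio = exp(dv/ve) = exp(2594.2/13560.635620) = 1.21082715
m_prop = m_dry * (mr - 1) = 3883.4 * (1.21082715 - 1)
m_prop = 818.7261 kg

818.7261 kg


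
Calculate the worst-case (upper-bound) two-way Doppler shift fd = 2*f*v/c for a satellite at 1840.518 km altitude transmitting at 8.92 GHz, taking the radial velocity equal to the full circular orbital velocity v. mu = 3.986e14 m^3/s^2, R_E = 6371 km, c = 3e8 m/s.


r = 8.211518e+06 m
v = sqrt(mu/r) = 6967.1783 m/s (worst-case radial velocity)
f = 8.92 GHz = 8.92e+09 Hz
fd = 2*f*v/c = 2*8.92e+09*6967.1783/3.0e+08
fd = 414314.8674 Hz

414314.8674 Hz


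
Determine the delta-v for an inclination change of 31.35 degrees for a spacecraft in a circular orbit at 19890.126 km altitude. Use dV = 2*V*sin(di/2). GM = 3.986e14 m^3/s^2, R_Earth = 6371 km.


r = 26261.1260 km = 2.6261126e+07 m
V = sqrt(mu/r) = 3895.9374 m/s
di = 31.35 deg = 0.5471607 rad
dV = 2*V*sin(di/2) = 2*3895.9374*sin(0.2735804)
dV = 2105.2116 m/s = 2.1052 km/s

2.1052 km/s


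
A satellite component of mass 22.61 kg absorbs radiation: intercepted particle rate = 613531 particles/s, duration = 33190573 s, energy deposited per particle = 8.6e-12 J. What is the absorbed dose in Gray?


Total energy deposited = rate * time * E_per
  = 613531 * 33190573 * 8.6e-12 = 175.1256 J
Dose = E_total / mass = 175.1256 / 22.61
Dose = 7.7455 Gy

7.7455 Gy


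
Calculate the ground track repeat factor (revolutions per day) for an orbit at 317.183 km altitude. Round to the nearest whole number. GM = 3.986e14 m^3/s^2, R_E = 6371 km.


r = 6.688183e+06 m
T = 2*pi*sqrt(r^3/mu) = 5443.4400 s = 90.7240 min
revs/day = 1440 / 90.7240 = 15.8723
Rounded: 16 revolutions per day

16 revolutions per day


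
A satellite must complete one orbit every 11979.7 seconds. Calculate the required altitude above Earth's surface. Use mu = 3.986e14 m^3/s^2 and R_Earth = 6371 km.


T = 11979.7 s
r = (mu*T^2/(4*pi^2))^(1/3) = (3.986e14 * 11979.7^2 / (4*pi^2))^(1/3)
r = 1.1315919e+07 m = 11315.9186 km
alt = r - R_E = 11315.9186 - 6371 = 4944.9186 km

4944.9186 km


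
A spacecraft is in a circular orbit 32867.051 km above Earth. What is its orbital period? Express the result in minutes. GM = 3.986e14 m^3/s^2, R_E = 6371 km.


r = 39238.0510 km = 3.9238051e+07 m
T = 2*pi*sqrt(r^3/mu) = 2*pi*sqrt(6.041187e+22 / 3.986e14)
T = 77352.1451 s = 1289.2024 min

1289.2024 minutes


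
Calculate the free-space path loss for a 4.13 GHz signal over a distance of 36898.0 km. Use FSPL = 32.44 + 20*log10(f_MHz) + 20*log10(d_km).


f = 4.13 GHz = 4130.0000 MHz
d = 36898.0 km
FSPL = 32.44 + 20*log10(4130.0000) + 20*log10(36898.0)
FSPL = 32.44 + 72.3190 + 91.3401
FSPL = 196.0991 dB

196.0991 dB


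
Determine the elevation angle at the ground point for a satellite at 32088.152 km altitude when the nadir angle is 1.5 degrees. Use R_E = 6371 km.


r = R_E + alt = 38459.1520 km
Law of sines in the satellite / Earth-center / ground-point triangle:
  sin(nadir)/R_E = sin(90 + el)/r  =>  cos(el) = (r/R_E)*sin(nadir)
cos(el) = (38459.1520 / 6371.0000) * sin(1.5 deg) = 0.1580197
el = arccos(0.1580197) = 80.9080 deg
(Earth-central angle = 90 - nadir - el = 7.5920 deg)

80.9080 degrees


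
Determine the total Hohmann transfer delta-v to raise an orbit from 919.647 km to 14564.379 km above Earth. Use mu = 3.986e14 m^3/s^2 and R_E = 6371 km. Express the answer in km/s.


r1 = 7290.6470 km = 7.290647e+06 m
r2 = 20935.3790 km = 2.0935379e+07 m
dv1 = sqrt(mu/r1)*(sqrt(2*r2/(r1+r2)) - 1) = 1611.5676 m/s
dv2 = sqrt(mu/r2)*(1 - sqrt(2*r1/(r1+r2))) = 1227.2492 m/s
total dv = |dv1| + |dv2| = 1611.5676 + 1227.2492 = 2838.8168 m/s = 2.8388 km/s

2.8388 km/s


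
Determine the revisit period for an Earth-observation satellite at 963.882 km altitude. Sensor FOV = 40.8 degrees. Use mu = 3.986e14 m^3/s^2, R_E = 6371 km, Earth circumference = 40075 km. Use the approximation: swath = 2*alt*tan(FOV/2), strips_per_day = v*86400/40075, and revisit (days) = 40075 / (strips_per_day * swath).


swath = 2*963.882*tan(0.3560472) = 716.9290 km
v = sqrt(mu/r) = 7371.7752 m/s = 7.3718 km/s
strips/day = v*86400/40075 = 7.3718*86400/40075 = 15.8932
coverage/day = strips * swath = 15.8932 * 716.9290 = 11394.3208 km
revisit = 40075 / 11394.3208 = 3.5171 days

3.5171 days


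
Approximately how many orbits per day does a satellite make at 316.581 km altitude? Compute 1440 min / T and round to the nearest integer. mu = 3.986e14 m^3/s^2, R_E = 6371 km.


r = 6.687581e+06 m
T = 2*pi*sqrt(r^3/mu) = 5442.7051 s = 90.7118 min
revs/day = 1440 / 90.7118 = 15.8745
Rounded: 16 revolutions per day

16 revolutions per day


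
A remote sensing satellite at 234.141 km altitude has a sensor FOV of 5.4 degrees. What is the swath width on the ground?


FOV = 5.4 deg = 0.09424778 rad
swath = 2 * alt * tan(FOV/2) = 2 * 234.141 * tan(0.04712389)
swath = 2 * 234.141 * 0.0471588
swath = 22.0836 km

22.0836 km


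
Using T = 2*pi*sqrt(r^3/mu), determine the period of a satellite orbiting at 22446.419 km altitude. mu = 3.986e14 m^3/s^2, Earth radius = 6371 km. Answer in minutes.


r = 28817.4190 km = 2.8817419e+07 m
T = 2*pi*sqrt(r^3/mu) = 2*pi*sqrt(2.3931242e+22 / 3.986e14)
T = 48684.8507 s = 811.4142 min

811.4142 minutes


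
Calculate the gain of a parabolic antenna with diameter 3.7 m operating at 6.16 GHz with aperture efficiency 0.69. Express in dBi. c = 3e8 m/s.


lambda = c/f = 3e8 / 6.16e+09 = 0.0487013 m
G = eta*(pi*D/lambda)^2 = 0.69*(pi*3.7/0.0487013)^2
G = 39307.1177 (linear)
G = 10*log10(39307.1177) = 45.9447 dBi

45.9447 dBi


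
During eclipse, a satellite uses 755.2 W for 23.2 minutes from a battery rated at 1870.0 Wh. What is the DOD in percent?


E_used = P * t / 60 = 755.2 * 23.2 / 60 = 292.0107 Wh
DOD = E_used / E_total * 100 = 292.0107 / 1870.0 * 100
DOD = 15.6155 %

15.6155 %


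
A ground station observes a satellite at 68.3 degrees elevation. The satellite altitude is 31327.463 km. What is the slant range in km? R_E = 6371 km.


h = 31327.463 km, el = 68.3 deg
d = -R_E*sin(el) + sqrt((R_E*sin(el))^2 + 2*R_E*h + h^2)
d = -6371.0000*sin(1.1921) + sqrt((6371.0000*0.9291326)^2 + 2*6371.0000*31327.463 + 31327.463^2)
d = 31705.2887 km

31705.2887 km


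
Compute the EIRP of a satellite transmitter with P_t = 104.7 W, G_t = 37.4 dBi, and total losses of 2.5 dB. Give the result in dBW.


Pt = 104.7 W = 20.1995 dBW
EIRP = Pt_dBW + Gt - losses = 20.1995 + 37.4 - 2.5 = 55.0995 dBW

55.0995 dBW


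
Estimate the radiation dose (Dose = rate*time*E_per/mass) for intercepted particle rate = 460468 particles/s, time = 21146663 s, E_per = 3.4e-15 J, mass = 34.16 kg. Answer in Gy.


Total energy deposited = rate * time * E_per
  = 460468 * 21146663 * 3.4e-15 = 0.03310703 J
Dose = E_total / mass = 0.03310703 / 34.16
Dose = 9.6917534e-04 Gy

9.6918e-04 Gy


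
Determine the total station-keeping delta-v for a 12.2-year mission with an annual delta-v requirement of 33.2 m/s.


dV = rate * years = 33.2 * 12.2
dV = 405.0400 m/s

405.0400 m/s


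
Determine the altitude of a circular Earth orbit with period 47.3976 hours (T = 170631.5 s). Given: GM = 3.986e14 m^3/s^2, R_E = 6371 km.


T = 170631.5 s
r = (mu*T^2/(4*pi^2))^(1/3) = (3.986e14 * 170631.5^2 / (4*pi^2))^(1/3)
r = 6.6491377e+07 m = 66491.3767 km
alt = r - R_E = 66491.3767 - 6371 = 60120.3767 km

60120.3767 km


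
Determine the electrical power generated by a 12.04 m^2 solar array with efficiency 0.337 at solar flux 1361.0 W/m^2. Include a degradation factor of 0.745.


P = area * eta * S * degradation
P = 12.04 * 0.337 * 1361.0 * 0.745
P = 4114.0616 W

4114.0616 W


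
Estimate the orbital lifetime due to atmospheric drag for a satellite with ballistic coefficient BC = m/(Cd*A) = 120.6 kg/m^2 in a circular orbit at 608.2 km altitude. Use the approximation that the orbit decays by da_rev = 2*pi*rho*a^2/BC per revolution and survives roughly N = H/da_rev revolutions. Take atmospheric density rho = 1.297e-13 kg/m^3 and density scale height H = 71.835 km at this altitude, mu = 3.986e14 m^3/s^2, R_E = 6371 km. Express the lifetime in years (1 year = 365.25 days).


a = R_E + alt = 6979.2000 km = 6.9792e+06 m
da_rev = 2*pi*rho*a^2/BC = 2*pi*1.297e-13*(6.9792e+06)^2/120.6 = 0.329142395 m per revolution
N = H/da_rev = 71835.0000 m / 0.329142395 m = 218249.0046 revolutions
P = 2*pi*sqrt(a^3/mu) = 5802.5606 s
lifetime = N*P = 218249.0046 * 5802.5606 = 1.2664031e+09 s = 14657.4431 days
years = 14657.4431 / 365.25 = 40.1299 years

40.1299 years


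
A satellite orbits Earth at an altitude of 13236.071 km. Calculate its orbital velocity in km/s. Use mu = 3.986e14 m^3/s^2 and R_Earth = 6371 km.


r = R_E + alt = 6371.0 + 13236.071 = 19607.0710 km = 1.9607071e+07 m
v = sqrt(mu/r) = sqrt(3.986e14 / 1.9607071e+07) = 4508.8137 m/s = 4.5088 km/s

4.5088 km/s


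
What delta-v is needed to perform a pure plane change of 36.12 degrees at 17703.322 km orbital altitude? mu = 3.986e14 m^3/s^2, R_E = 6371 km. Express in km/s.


r = 24074.3220 km = 2.4074322e+07 m
V = sqrt(mu/r) = 4069.0368 m/s
di = 36.12 deg = 0.6304129 rad
dV = 2*V*sin(di/2) = 2*4069.0368*sin(0.3152065)
dV = 2522.9067 m/s = 2.5229 km/s

2.5229 km/s


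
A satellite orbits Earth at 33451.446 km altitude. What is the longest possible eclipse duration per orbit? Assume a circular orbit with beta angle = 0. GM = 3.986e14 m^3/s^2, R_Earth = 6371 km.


r = 39822.4460 km
T = 1318.1106 min
Eclipse fraction = arcsin(R_E/r)/pi = arcsin(6371.0000/39822.4460)/pi
= arcsin(0.1599852)/pi = 0.05114463
Eclipse duration = 0.05114463 * 1318.1106 = 67.4143 min

67.4143 minutes


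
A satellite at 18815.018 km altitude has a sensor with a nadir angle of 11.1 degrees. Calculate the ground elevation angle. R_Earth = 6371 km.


r = R_E + alt = 25186.0180 km
Law of sines in the satellite / Earth-center / ground-point triangle:
  sin(nadir)/R_E = sin(90 + el)/r  =>  cos(el) = (r/R_E)*sin(nadir)
cos(el) = (25186.0180 / 6371.0000) * sin(11.1 deg) = 0.7610833
el = arccos(0.7610833) = 40.4402 deg
(Earth-central angle = 90 - nadir - el = 38.4598 deg)

40.4402 degrees


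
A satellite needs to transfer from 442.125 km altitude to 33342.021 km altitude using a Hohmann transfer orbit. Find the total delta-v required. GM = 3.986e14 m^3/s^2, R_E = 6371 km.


r1 = 6813.1250 km = 6.813125e+06 m
r2 = 39713.0210 km = 3.9713021e+07 m
dv1 = sqrt(mu/r1)*(sqrt(2*r2/(r1+r2)) - 1) = 2344.9098 m/s
dv2 = sqrt(mu/r2)*(1 - sqrt(2*r1/(r1+r2))) = 1453.6070 m/s
total dv = |dv1| + |dv2| = 2344.9098 + 1453.6070 = 3798.5168 m/s = 3.7985 km/s

3.7985 km/s


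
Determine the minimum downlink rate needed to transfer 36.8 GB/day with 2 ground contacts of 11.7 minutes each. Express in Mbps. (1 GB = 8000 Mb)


total contact time = 2 * 11.7 * 60 = 1404.0000 s
data = 36.8 GB = 294400.0000 Mb
rate = 294400.0000 / 1404.0000 = 209.6866 Mbps

209.6866 Mbps


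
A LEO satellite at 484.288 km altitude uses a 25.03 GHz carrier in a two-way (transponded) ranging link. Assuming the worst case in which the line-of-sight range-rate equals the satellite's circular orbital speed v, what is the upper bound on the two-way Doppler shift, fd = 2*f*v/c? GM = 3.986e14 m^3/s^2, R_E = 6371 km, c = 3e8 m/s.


r = 6.855288e+06 m
v = sqrt(mu/r) = 7625.2800 m/s (worst-case radial velocity)
f = 25.03 GHz = 2.503e+10 Hz
fd = 2*f*v/c = 2*2.503e+10*7625.2800/3.0e+08
fd = 1.2724051e+06 Hz

1.2724e+06 Hz


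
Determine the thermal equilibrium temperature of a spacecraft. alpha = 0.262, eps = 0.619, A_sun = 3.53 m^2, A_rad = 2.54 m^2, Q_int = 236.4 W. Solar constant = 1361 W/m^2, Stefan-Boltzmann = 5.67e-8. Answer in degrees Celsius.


Numerator = alpha*S*A_sun + Q_int = 0.262*1361*3.53 + 236.4 = 1495.1345 W
Denominator = eps*sigma*A_rad = 0.619*5.67e-8*2.54 = 8.9147142e-08 W/K^4
T^4 = 1.6771536e+10 K^4
T = 359.8680 K = 86.7180 C

86.7180 degrees Celsius


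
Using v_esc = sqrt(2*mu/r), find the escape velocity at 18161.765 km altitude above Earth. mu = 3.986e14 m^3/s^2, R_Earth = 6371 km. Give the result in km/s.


r = 6371.0 + 18161.765 = 24532.7650 km = 2.4532765e+07 m
v_esc = sqrt(2*mu/r) = sqrt(2*3.986e14 / 2.4532765e+07)
v_esc = 5700.4665 m/s = 5.7005 km/s

5.7005 km/s


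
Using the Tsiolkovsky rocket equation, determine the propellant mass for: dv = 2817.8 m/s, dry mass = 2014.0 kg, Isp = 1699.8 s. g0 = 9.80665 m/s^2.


ve = Isp * g0 = 1699.8 * 9.80665 = 16669.343670 m/s
mass ratio = exp(dv/ve) = exp(2817.8/16669.343670) = 1.18416851
m_prop = m_dry * (mr - 1) = 2014.0 * (1.18416851 - 1)
m_prop = 370.9154 kg

370.9154 kg


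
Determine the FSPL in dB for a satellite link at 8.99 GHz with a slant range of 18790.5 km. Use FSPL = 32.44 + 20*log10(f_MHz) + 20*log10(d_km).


f = 8.99 GHz = 8990.0000 MHz
d = 18790.5 km
FSPL = 32.44 + 20*log10(8990.0000) + 20*log10(18790.5)
FSPL = 32.44 + 79.0752 + 85.4788
FSPL = 196.9940 dB

196.9940 dB


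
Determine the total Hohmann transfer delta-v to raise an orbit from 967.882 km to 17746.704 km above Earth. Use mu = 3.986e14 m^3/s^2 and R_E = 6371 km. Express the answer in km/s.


r1 = 7338.8820 km = 7.338882e+06 m
r2 = 24117.7040 km = 2.4117704e+07 m
dv1 = sqrt(mu/r1)*(sqrt(2*r2/(r1+r2)) - 1) = 1756.2428 m/s
dv2 = sqrt(mu/r2)*(1 - sqrt(2*r1/(r1+r2))) = 1288.3823 m/s
total dv = |dv1| + |dv2| = 1756.2428 + 1288.3823 = 3044.6251 m/s = 3.0446 km/s

3.0446 km/s


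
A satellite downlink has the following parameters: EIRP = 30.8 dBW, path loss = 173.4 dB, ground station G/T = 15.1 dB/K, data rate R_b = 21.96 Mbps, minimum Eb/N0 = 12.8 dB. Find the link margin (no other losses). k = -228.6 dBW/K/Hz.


C/N0 = EIRP - FSPL + G/T - k = 30.8 - 173.4 + 15.1 - (-228.6)
C/N0 = 101.1000 dB-Hz
R_b = 21.96 Mbps = 2.196e+07 bps -> 10*log10(R_b) = 73.4163 dB-Hz
Eb/N0 = C/N0 - 10*log10(R_b) = 101.1000 - 73.4163 = 27.6837 dB
Margin = Eb/N0 - Eb/N0_req = 27.6837 - 12.8 = 14.8837 dB (link closes)

14.8837 dB


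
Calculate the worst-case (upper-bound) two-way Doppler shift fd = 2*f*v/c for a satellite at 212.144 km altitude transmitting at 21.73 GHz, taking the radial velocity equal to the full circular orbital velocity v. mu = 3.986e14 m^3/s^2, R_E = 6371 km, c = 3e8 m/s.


r = 6.583144e+06 m
v = sqrt(mu/r) = 7781.2966 m/s (worst-case radial velocity)
f = 21.73 GHz = 2.173e+10 Hz
fd = 2*f*v/c = 2*2.173e+10*7781.2966/3.0e+08
fd = 1.1272505e+06 Hz

1.1273e+06 Hz


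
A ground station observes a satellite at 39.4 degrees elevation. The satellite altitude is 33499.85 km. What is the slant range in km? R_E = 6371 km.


h = 33499.85 km, el = 39.4 deg
d = -R_E*sin(el) + sqrt((R_E*sin(el))^2 + 2*R_E*h + h^2)
d = -6371.0000*sin(0.6876597) + sqrt((6371.0000*0.6347305)^2 + 2*6371.0000*33499.85 + 33499.85^2)
d = 35521.8735 km

35521.8735 km


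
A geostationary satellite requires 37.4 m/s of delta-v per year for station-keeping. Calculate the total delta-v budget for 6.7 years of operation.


dV = rate * years = 37.4 * 6.7
dV = 250.5800 m/s

250.5800 m/s


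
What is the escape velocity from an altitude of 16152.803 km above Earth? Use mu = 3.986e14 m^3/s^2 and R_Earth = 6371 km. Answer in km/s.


r = 6371.0 + 16152.803 = 22523.8030 km = 2.2523803e+07 m
v_esc = sqrt(2*mu/r) = sqrt(2*3.986e14 / 2.2523803e+07)
v_esc = 5949.2577 m/s = 5.9493 km/s

5.9493 km/s


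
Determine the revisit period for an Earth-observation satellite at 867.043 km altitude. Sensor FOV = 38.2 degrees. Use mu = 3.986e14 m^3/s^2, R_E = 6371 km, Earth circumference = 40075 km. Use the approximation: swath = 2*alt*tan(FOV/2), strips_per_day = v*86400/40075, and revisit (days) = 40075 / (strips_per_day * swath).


swath = 2*867.043*tan(0.3333579) = 600.4811 km
v = sqrt(mu/r) = 7420.9254 m/s = 7.4209 km/s
strips/day = v*86400/40075 = 7.4209*86400/40075 = 15.9992
coverage/day = strips * swath = 15.9992 * 600.4811 = 9607.2177 km
revisit = 40075 / 9607.2177 = 4.1713 days

4.1713 days


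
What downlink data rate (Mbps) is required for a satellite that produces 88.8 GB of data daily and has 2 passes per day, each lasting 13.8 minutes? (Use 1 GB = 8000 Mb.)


total contact time = 2 * 13.8 * 60 = 1656.0000 s
data = 88.8 GB = 710400.0000 Mb
rate = 710400.0000 / 1656.0000 = 428.9855 Mbps

428.9855 Mbps


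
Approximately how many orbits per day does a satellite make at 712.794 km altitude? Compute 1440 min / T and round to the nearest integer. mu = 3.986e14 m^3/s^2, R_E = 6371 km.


r = 7.083794e+06 m
T = 2*pi*sqrt(r^3/mu) = 5933.4885 s = 98.8915 min
revs/day = 1440 / 98.8915 = 14.5614
Rounded: 15 revolutions per day

15 revolutions per day


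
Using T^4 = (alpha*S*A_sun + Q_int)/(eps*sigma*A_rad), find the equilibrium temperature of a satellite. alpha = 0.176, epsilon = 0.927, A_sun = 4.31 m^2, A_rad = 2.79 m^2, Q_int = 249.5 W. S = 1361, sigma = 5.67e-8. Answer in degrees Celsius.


Numerator = alpha*S*A_sun + Q_int = 0.176*1361*4.31 + 249.5 = 1281.9002 W
Denominator = eps*sigma*A_rad = 0.927*5.67e-8*2.79 = 1.4664491e-07 W/K^4
T^4 = 8.741525e+09 K^4
T = 305.7714 K = 32.6214 C

32.6214 degrees Celsius


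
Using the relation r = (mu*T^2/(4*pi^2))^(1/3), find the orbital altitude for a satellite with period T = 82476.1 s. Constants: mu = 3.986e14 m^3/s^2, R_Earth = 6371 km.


T = 82476.1 s
r = (mu*T^2/(4*pi^2))^(1/3) = (3.986e14 * 82476.1^2 / (4*pi^2))^(1/3)
r = 4.0952265e+07 m = 40952.2653 km
alt = r - R_E = 40952.2653 - 6371 = 34581.2653 km

34581.2653 km


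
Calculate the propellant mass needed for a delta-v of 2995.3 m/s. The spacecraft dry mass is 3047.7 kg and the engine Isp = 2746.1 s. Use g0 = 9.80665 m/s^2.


ve = Isp * g0 = 2746.1 * 9.80665 = 26930.041565 m/s
mass ratio = exp(dv/ve) = exp(2995.3/26930.041565) = 1.11764660
m_prop = m_dry * (mr - 1) = 3047.7 * (1.11764660 - 1)
m_prop = 358.5516 kg

358.5516 kg


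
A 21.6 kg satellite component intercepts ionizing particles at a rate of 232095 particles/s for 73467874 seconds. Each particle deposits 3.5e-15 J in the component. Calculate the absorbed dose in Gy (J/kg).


Total energy deposited = rate * time * E_per
  = 232095 * 73467874 * 3.5e-15 = 0.05968034 J
Dose = E_total / mass = 0.05968034 / 21.6
Dose = 0.002762979 Gy

0.0028 Gy


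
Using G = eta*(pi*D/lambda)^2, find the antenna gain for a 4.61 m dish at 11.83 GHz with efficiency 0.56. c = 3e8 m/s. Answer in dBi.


lambda = c/f = 3e8 / 1.183e+10 = 0.02535926 m
G = eta*(pi*D/lambda)^2 = 0.56*(pi*4.61/0.02535926)^2
G = 182648.7074 (linear)
G = 10*log10(182648.7074) = 52.6162 dBi

52.6162 dBi


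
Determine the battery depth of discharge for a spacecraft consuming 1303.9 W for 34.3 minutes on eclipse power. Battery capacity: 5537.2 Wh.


E_used = P * t / 60 = 1303.9 * 34.3 / 60 = 745.3962 Wh
DOD = E_used / E_total * 100 = 745.3962 / 5537.2 * 100
DOD = 13.4616 %

13.4616 %


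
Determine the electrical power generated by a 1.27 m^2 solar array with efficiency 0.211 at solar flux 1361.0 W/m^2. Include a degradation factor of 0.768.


P = area * eta * S * degradation
P = 1.27 * 0.211 * 1361.0 * 0.768
P = 280.0951 W

280.0951 W


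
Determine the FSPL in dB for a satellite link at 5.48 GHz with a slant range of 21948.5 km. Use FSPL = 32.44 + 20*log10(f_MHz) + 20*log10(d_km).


f = 5.48 GHz = 5480.0000 MHz
d = 21948.5 km
FSPL = 32.44 + 20*log10(5480.0000) + 20*log10(21948.5)
FSPL = 32.44 + 74.7756 + 86.8281
FSPL = 194.0437 dB

194.0437 dB


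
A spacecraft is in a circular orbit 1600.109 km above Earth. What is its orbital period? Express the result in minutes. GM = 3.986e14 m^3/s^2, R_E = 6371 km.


r = 7971.1090 km = 7.971109e+06 m
T = 2*pi*sqrt(r^3/mu) = 2*pi*sqrt(5.0647294e+20 / 3.986e14)
T = 7082.5450 s = 118.0424 min

118.0424 minutes


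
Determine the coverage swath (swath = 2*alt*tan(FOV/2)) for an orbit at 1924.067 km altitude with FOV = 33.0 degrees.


FOV = 33.0 deg = 0.5759587 rad
swath = 2 * alt * tan(FOV/2) = 2 * 1924.067 * tan(0.2879793)
swath = 2 * 1924.067 * 0.2962135
swath = 1139.8692 km

1139.8692 km


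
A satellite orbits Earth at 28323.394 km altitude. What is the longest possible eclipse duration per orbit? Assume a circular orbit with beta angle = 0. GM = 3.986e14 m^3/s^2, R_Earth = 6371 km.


r = 34694.3940 km
T = 1071.8868 min
Eclipse fraction = arcsin(R_E/r)/pi = arcsin(6371.0000/34694.3940)/pi
= arcsin(0.183632)/pi = 0.05878547
Eclipse duration = 0.05878547 * 1071.8868 = 63.0114 min

63.0114 minutes


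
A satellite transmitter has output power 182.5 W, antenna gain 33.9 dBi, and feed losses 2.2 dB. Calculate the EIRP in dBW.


Pt = 182.5 W = 22.6126 dBW
EIRP = Pt_dBW + Gt - losses = 22.6126 + 33.9 - 2.2 = 54.3126 dBW

54.3126 dBW


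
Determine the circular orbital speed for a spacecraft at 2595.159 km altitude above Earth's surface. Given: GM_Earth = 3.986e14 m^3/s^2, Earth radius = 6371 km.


r = R_E + alt = 6371.0 + 2595.159 = 8966.1590 km = 8.966159e+06 m
v = sqrt(mu/r) = sqrt(3.986e14 / 8.966159e+06) = 6667.5369 m/s = 6.6675 km/s

6.6675 km/s


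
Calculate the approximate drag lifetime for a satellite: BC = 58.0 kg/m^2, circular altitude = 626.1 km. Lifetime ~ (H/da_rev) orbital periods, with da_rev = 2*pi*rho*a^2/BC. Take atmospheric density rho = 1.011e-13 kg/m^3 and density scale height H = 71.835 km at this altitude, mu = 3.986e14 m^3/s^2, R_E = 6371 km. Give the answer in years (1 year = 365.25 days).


a = R_E + alt = 6997.1000 km = 6.9971e+06 m
da_rev = 2*pi*rho*a^2/BC = 2*pi*1.011e-13*(6.9971e+06)^2/58.0 = 0.536215288 m per revolution
N = H/da_rev = 71835.0000 m / 0.536215288 m = 133966.7138 revolutions
P = 2*pi*sqrt(a^3/mu) = 5824.8982 s
lifetime = N*P = 133966.7138 * 5824.8982 = 7.8034247e+08 s = 9031.7416 days
years = 9031.7416 / 365.25 = 24.7276 years

24.7276 years


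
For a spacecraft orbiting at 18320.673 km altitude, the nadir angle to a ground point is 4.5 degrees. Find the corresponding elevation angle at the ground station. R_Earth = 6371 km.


r = R_E + alt = 24691.6730 km
Law of sines in the satellite / Earth-center / ground-point triangle:
  sin(nadir)/R_E = sin(90 + el)/r  =>  cos(el) = (r/R_E)*sin(nadir)
cos(el) = (24691.6730 / 6371.0000) * sin(4.5 deg) = 0.3040788
el = arccos(0.3040788) = 72.2972 deg
(Earth-central angle = 90 - nadir - el = 13.2028 deg)

72.2972 degrees


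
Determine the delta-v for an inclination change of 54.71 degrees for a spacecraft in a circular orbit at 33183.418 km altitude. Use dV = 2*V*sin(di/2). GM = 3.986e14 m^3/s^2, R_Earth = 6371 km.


r = 39554.4180 km = 3.9554418e+07 m
V = sqrt(mu/r) = 3174.4694 m/s
di = 54.71 deg = 0.9548696 rad
dV = 2*V*sin(di/2) = 2*3174.4694*sin(0.4774348)
dV = 2917.3523 m/s = 2.9174 km/s

2.9174 km/s


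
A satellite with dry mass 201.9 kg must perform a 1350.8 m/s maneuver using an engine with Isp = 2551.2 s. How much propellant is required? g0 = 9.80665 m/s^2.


ve = Isp * g0 = 2551.2 * 9.80665 = 25018.725480 m/s
mass ratio = exp(dv/ve) = exp(1350.8/25018.725480) = 1.05547569
m_prop = m_dry * (mr - 1) = 201.9 * (1.05547569 - 1)
m_prop = 11.2005 kg

11.2005 kg


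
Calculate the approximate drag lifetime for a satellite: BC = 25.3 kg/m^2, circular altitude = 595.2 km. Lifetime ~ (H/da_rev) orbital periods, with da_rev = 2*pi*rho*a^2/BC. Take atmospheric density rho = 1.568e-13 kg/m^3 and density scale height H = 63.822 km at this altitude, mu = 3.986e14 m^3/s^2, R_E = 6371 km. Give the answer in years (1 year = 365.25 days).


a = R_E + alt = 6966.2000 km = 6.9662e+06 m
da_rev = 2*pi*rho*a^2/BC = 2*pi*1.568e-13*(6.9662e+06)^2/25.3 = 1.889719 m per revolution
N = H/da_rev = 63822.0000 m / 1.889719 m = 33773.2711 revolutions
P = 2*pi*sqrt(a^3/mu) = 5786.3557 s
lifetime = N*P = 33773.2711 * 5786.3557 = 1.9542416e+08 s = 2261.8537 days
years = 2261.8537 / 365.25 = 6.1926 years

6.1926 years


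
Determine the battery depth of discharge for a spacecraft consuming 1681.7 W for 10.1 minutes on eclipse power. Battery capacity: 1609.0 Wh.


E_used = P * t / 60 = 1681.7 * 10.1 / 60 = 283.0862 Wh
DOD = E_used / E_total * 100 = 283.0862 / 1609.0 * 100
DOD = 17.5939 %

17.5939 %


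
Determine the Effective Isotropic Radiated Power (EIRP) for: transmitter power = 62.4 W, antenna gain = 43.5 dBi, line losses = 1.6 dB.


Pt = 62.4 W = 17.9518 dBW
EIRP = Pt_dBW + Gt - losses = 17.9518 + 43.5 - 1.6 = 59.8518 dBW

59.8518 dBW


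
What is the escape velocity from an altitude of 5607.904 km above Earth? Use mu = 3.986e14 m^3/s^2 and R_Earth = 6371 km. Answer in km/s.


r = 6371.0 + 5607.904 = 11978.9040 km = 1.1978904e+07 m
v_esc = sqrt(2*mu/r) = sqrt(2*3.986e14 / 1.1978904e+07)
v_esc = 8157.8385 m/s = 8.1578 km/s

8.1578 km/s


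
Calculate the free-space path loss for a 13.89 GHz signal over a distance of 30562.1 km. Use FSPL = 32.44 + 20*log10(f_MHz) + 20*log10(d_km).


f = 13.89 GHz = 13890.0000 MHz
d = 30562.1 km
FSPL = 32.44 + 20*log10(13890.0000) + 20*log10(30562.1)
FSPL = 32.44 + 82.8540 + 89.7037
FSPL = 204.9977 dB

204.9977 dB


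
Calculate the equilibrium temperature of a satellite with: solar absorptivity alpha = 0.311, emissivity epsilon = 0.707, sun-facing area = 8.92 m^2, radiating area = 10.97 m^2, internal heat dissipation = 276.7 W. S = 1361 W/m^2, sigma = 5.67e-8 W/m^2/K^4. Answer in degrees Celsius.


Numerator = alpha*S*A_sun + Q_int = 0.311*1361*8.92 + 276.7 = 4052.2773 W
Denominator = eps*sigma*A_rad = 0.707*5.67e-8*10.97 = 4.3975329e-07 W/K^4
T^4 = 9.2148879e+09 K^4
T = 309.8293 K = 36.6793 C

36.6793 degrees Celsius


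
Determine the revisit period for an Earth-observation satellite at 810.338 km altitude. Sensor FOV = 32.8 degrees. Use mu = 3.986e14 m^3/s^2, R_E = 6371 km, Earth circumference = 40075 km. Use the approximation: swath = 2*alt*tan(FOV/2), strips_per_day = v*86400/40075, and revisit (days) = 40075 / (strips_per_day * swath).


swath = 2*810.338*tan(0.286234) = 476.9909 km
v = sqrt(mu/r) = 7450.1662 m/s = 7.4502 km/s
strips/day = v*86400/40075 = 7.4502*86400/40075 = 16.0622
coverage/day = strips * swath = 16.0622 * 476.9909 = 7661.5432 km
revisit = 40075 / 7661.5432 = 5.2307 days

5.2307 days


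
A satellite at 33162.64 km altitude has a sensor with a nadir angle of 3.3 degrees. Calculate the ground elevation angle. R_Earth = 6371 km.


r = R_E + alt = 39533.6400 km
Law of sines in the satellite / Earth-center / ground-point triangle:
  sin(nadir)/R_E = sin(90 + el)/r  =>  cos(el) = (r/R_E)*sin(nadir)
cos(el) = (39533.6400 / 6371.0000) * sin(3.3 deg) = 0.3571991
el = arccos(0.3571991) = 69.0717 deg
(Earth-central angle = 90 - nadir - el = 17.6283 deg)

69.0717 degrees


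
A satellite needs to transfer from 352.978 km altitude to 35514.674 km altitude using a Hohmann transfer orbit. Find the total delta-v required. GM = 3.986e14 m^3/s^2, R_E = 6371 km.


r1 = 6723.9780 km = 6.723978e+06 m
r2 = 41885.6740 km = 4.1885674e+07 m
dv1 = sqrt(mu/r1)*(sqrt(2*r2/(r1+r2)) - 1) = 2408.0837 m/s
dv2 = sqrt(mu/r2)*(1 - sqrt(2*r1/(r1+r2))) = 1462.2956 m/s
total dv = |dv1| + |dv2| = 2408.0837 + 1462.2956 = 3870.3793 m/s = 3.8704 km/s

3.8704 km/s


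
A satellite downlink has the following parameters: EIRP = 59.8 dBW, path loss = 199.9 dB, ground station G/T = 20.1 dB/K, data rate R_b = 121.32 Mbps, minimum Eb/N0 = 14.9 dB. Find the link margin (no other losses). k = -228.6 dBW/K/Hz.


C/N0 = EIRP - FSPL + G/T - k = 59.8 - 199.9 + 20.1 - (-228.6)
C/N0 = 108.6000 dB-Hz
R_b = 121.32 Mbps = 1.2132e+08 bps -> 10*log10(R_b) = 80.8393 dB-Hz
Eb/N0 = C/N0 - 10*log10(R_b) = 108.6000 - 80.8393 = 27.7607 dB
Margin = Eb/N0 - Eb/N0_req = 27.7607 - 14.9 = 12.8607 dB (link closes)

12.8607 dB


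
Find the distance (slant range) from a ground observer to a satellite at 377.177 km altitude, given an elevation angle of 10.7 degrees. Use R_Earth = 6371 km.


h = 377.177 km, el = 10.7 deg
d = -R_E*sin(el) + sqrt((R_E*sin(el))^2 + 2*R_E*h + h^2)
d = -6371.0000*sin(0.1867502) + sqrt((6371.0000*0.1856666)^2 + 2*6371.0000*377.177 + 377.177^2)
d = 1336.5349 km

1336.5349 km


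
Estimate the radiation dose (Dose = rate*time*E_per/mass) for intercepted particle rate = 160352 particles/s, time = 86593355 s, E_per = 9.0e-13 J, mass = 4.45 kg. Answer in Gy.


Total energy deposited = rate * time * E_per
  = 160352 * 86593355 * 9.0e-13 = 12.4969 J
Dose = E_total / mass = 12.4969 / 4.45
Dose = 2.8083 Gy

2.8083 Gy


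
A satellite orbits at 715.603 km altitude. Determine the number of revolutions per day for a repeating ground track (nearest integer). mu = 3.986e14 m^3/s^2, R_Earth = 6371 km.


r = 7.086603e+06 m
T = 2*pi*sqrt(r^3/mu) = 5937.0182 s = 98.9503 min
revs/day = 1440 / 98.9503 = 14.5528
Rounded: 15 revolutions per day

15 revolutions per day


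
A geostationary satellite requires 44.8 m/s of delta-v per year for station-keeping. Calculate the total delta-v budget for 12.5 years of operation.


dV = rate * years = 44.8 * 12.5
dV = 560.0000 m/s

560.0000 m/s


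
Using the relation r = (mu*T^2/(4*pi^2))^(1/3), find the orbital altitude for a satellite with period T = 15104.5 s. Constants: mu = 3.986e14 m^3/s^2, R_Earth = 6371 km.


T = 15104.5 s
r = (mu*T^2/(4*pi^2))^(1/3) = (3.986e14 * 15104.5^2 / (4*pi^2))^(1/3)
r = 1.3206774e+07 m = 13206.7743 km
alt = r - R_E = 13206.7743 - 6371 = 6835.7743 km

6835.7743 km


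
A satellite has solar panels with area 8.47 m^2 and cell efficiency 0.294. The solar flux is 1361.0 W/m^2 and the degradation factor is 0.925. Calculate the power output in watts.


P = area * eta * S * degradation
P = 8.47 * 0.294 * 1361.0 * 0.925
P = 3134.9499 W

3134.9499 W


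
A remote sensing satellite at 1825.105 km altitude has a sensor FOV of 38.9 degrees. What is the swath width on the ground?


FOV = 38.9 deg = 0.6789331 rad
swath = 2 * alt * tan(FOV/2) = 2 * 1825.105 * tan(0.3394665)
swath = 2 * 1825.105 * 0.3531368
swath = 1289.0234 km

1289.0234 km


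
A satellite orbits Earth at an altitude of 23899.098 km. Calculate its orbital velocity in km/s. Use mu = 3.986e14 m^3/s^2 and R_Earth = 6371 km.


r = R_E + alt = 6371.0 + 23899.098 = 30270.0980 km = 3.0270098e+07 m
v = sqrt(mu/r) = sqrt(3.986e14 / 3.0270098e+07) = 3628.7891 m/s = 3.6288 km/s

3.6288 km/s


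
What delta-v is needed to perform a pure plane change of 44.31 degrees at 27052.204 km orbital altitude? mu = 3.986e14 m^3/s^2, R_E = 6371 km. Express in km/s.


r = 33423.2040 km = 3.3423204e+07 m
V = sqrt(mu/r) = 3453.3819 m/s
di = 44.31 deg = 0.7733554 rad
dV = 2*V*sin(di/2) = 2*3453.3819*sin(0.3866777)
dV = 2604.6338 m/s = 2.6046 km/s

2.6046 km/s


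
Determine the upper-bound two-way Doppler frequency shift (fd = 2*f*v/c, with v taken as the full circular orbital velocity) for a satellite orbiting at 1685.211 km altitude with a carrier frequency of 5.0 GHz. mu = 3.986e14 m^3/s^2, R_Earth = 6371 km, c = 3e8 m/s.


r = 8.056211e+06 m
v = sqrt(mu/r) = 7034.0140 m/s (worst-case radial velocity)
f = 5.0 GHz = 5.0e+09 Hz
fd = 2*f*v/c = 2*5.0e+09*7034.0140/3.0e+08
fd = 234467.1348 Hz

234467.1348 Hz


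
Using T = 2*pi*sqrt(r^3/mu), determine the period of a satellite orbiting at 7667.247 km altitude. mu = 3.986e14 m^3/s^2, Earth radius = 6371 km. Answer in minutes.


r = 14038.2470 km = 1.4038247e+07 m
T = 2*pi*sqrt(r^3/mu) = 2*pi*sqrt(2.7665507e+21 / 3.986e14)
T = 16553.1458 s = 275.8858 min

275.8858 minutes


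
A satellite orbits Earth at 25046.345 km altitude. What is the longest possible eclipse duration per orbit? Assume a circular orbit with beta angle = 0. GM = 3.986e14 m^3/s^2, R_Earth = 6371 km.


r = 31417.3450 km
T = 923.6644 min
Eclipse fraction = arcsin(R_E/r)/pi = arcsin(6371.0000/31417.3450)/pi
= arcsin(0.2027861)/pi = 0.0649996
Eclipse duration = 0.0649996 * 923.6644 = 60.0378 min

60.0378 minutes


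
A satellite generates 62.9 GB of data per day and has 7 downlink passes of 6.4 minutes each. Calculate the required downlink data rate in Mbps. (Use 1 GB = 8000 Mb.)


total contact time = 7 * 6.4 * 60 = 2688.0000 s
data = 62.9 GB = 503200.0000 Mb
rate = 503200.0000 / 2688.0000 = 187.2024 Mbps

187.2024 Mbps


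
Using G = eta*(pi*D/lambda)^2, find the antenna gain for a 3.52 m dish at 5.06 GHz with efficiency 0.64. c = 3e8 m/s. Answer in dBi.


lambda = c/f = 3e8 / 5.06e+09 = 0.05928854 m
G = eta*(pi*D/lambda)^2 = 0.64*(pi*3.52/0.05928854)^2
G = 22265.0447 (linear)
G = 10*log10(22265.0447) = 43.4762 dBi

43.4762 dBi


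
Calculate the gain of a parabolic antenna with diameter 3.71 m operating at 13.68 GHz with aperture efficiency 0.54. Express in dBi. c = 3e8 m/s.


lambda = c/f = 3e8 / 1.368e+10 = 0.02192982 m
G = eta*(pi*D/lambda)^2 = 0.54*(pi*3.71/0.02192982)^2
G = 152535.5280 (linear)
G = 10*log10(152535.5280) = 51.8337 dBi

51.8337 dBi


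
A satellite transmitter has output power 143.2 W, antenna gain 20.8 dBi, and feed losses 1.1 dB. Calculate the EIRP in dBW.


Pt = 143.2 W = 21.5594 dBW
EIRP = Pt_dBW + Gt - losses = 21.5594 + 20.8 - 1.1 = 41.2594 dBW

41.2594 dBW


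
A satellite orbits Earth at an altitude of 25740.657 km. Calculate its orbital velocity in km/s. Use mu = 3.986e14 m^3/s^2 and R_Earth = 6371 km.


r = R_E + alt = 6371.0 + 25740.657 = 32111.6570 km = 3.2111657e+07 m
v = sqrt(mu/r) = sqrt(3.986e14 / 3.2111657e+07) = 3523.1999 m/s = 3.5232 km/s

3.5232 km/s


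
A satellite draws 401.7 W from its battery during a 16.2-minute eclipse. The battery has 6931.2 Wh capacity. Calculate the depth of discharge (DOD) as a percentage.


E_used = P * t / 60 = 401.7 * 16.2 / 60 = 108.4590 Wh
DOD = E_used / E_total * 100 = 108.4590 / 6931.2 * 100
DOD = 1.5648 %

1.5648 %


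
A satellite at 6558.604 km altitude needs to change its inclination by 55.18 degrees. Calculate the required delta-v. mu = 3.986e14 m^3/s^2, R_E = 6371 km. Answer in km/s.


r = 12929.6040 km = 1.2929604e+07 m
V = sqrt(mu/r) = 5552.3398 m/s
di = 55.18 deg = 0.9630727 rad
dV = 2*V*sin(di/2) = 2*5552.3398*sin(0.4815363)
dV = 5143.0364 m/s = 5.1430 km/s

5.1430 km/s


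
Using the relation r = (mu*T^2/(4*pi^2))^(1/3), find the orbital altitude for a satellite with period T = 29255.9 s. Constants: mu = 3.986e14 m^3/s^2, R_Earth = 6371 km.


T = 29255.9 s
r = (mu*T^2/(4*pi^2))^(1/3) = (3.986e14 * 29255.9^2 / (4*pi^2))^(1/3)
r = 2.0521141e+07 m = 20521.1405 km
alt = r - R_E = 20521.1405 - 6371 = 14150.1405 km

14150.1405 km


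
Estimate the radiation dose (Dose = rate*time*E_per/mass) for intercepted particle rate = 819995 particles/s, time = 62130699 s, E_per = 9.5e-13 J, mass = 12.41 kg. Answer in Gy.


Total energy deposited = rate * time * E_per
  = 819995 * 62130699 * 9.5e-13 = 48.3995 J
Dose = E_total / mass = 48.3995 / 12.41
Dose = 3.9000 Gy

3.9000 Gy


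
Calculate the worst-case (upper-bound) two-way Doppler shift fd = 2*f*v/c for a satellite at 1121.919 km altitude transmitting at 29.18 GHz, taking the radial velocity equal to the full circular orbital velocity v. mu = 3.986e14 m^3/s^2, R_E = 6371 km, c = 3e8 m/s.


r = 7.492919e+06 m
v = sqrt(mu/r) = 7293.6199 m/s (worst-case radial velocity)
f = 29.18 GHz = 2.918e+10 Hz
fd = 2*f*v/c = 2*2.918e+10*7293.6199/3.0e+08
fd = 1.4188522e+06 Hz

1.4189e+06 Hz


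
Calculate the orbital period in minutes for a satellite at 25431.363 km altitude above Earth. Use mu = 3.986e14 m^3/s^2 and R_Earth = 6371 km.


r = 31802.3630 km = 3.1802363e+07 m
T = 2*pi*sqrt(r^3/mu) = 2*pi*sqrt(3.2164601e+22 / 3.986e14)
T = 56441.7287 s = 940.6955 min

940.6955 minutes


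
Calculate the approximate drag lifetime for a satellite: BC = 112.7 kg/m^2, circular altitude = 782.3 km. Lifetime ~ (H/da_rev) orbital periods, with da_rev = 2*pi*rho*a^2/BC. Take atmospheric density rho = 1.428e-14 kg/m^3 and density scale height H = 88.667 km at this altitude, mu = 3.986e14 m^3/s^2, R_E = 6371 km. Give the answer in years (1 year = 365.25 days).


a = R_E + alt = 7153.3000 km = 7.1533e+06 m
da_rev = 2*pi*rho*a^2/BC = 2*pi*1.428e-14*(7.1533e+06)^2/112.7 = 0.0407377499 m per revolution
N = H/da_rev = 88667.0000 m / 0.0407377499 m = 2.1765316e+06 revolutions
P = 2*pi*sqrt(a^3/mu) = 6021.0312 s
lifetime = N*P = 2.1765316e+06 * 6021.0312 = 1.3104965e+10 s = 151677.8325 days
years = 151677.8325 / 365.25 = 415.2713 years

415.2713 years


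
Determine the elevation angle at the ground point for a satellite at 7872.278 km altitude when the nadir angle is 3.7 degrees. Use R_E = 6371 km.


r = R_E + alt = 14243.2780 km
Law of sines in the satellite / Earth-center / ground-point triangle:
  sin(nadir)/R_E = sin(90 + el)/r  =>  cos(el) = (r/R_E)*sin(nadir)
cos(el) = (14243.2780 / 6371.0000) * sin(3.7 deg) = 0.1442712
el = arccos(0.1442712) = 81.7049 deg
(Earth-central angle = 90 - nadir - el = 4.5951 deg)

81.7049 degrees


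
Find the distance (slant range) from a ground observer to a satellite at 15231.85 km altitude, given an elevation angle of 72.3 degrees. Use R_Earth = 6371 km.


h = 15231.85 km, el = 72.3 deg
d = -R_E*sin(el) + sqrt((R_E*sin(el))^2 + 2*R_E*h + h^2)
d = -6371.0000*sin(1.2619) + sqrt((6371.0000*0.9526615)^2 + 2*6371.0000*15231.85 + 15231.85^2)
d = 15446.4293 km

15446.4293 km


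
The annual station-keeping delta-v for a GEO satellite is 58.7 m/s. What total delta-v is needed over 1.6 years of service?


dV = rate * years = 58.7 * 1.6
dV = 93.9200 m/s

93.9200 m/s


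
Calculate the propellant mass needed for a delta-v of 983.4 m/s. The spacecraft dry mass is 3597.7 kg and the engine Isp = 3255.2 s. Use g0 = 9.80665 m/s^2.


ve = Isp * g0 = 3255.2 * 9.80665 = 31922.607080 m/s
mass ratio = exp(dv/ve) = exp(983.4/31922.607080) = 1.03128516
m_prop = m_dry * (mr - 1) = 3597.7 * (1.03128516 - 1)
m_prop = 112.5546 kg

112.5546 kg


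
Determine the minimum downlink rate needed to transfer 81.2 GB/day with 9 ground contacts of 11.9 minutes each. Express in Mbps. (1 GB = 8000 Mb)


total contact time = 9 * 11.9 * 60 = 6426.0000 s
data = 81.2 GB = 649600.0000 Mb
rate = 649600.0000 / 6426.0000 = 101.0893 Mbps

101.0893 Mbps


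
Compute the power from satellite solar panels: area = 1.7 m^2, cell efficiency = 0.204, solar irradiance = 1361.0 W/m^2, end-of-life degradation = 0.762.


P = area * eta * S * degradation
P = 1.7 * 0.204 * 1361.0 * 0.762
P = 359.6600 W

359.6600 W


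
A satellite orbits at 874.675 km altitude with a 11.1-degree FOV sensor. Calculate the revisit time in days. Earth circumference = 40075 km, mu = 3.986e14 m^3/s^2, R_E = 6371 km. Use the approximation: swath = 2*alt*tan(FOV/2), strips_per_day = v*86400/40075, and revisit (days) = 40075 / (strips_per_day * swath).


swath = 2*874.675*tan(0.09686577) = 169.9841 km
v = sqrt(mu/r) = 7417.0161 m/s = 7.4170 km/s
strips/day = v*86400/40075 = 7.4170*86400/40075 = 15.9908
coverage/day = strips * swath = 15.9908 * 169.9841 = 2718.1774 km
revisit = 40075 / 2718.1774 = 14.7433 days

14.7433 days


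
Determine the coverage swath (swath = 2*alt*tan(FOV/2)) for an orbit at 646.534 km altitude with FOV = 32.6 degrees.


FOV = 32.6 deg = 0.5689773 rad
swath = 2 * alt * tan(FOV/2) = 2 * 646.534 * tan(0.2844887)
swath = 2 * 646.534 * 0.2924205
swath = 378.1195 km

378.1195 km


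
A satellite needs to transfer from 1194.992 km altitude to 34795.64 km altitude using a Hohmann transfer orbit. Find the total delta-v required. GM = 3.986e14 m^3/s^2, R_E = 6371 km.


r1 = 7565.9920 km = 7.565992e+06 m
r2 = 41166.6400 km = 4.116664e+07 m
dv1 = sqrt(mu/r1)*(sqrt(2*r2/(r1+r2)) - 1) = 2176.0693 m/s
dv2 = sqrt(mu/r2)*(1 - sqrt(2*r1/(r1+r2))) = 1377.7477 m/s
total dv = |dv1| + |dv2| = 2176.0693 + 1377.7477 = 3553.8170 m/s = 3.5538 km/s

3.5538 km/s
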